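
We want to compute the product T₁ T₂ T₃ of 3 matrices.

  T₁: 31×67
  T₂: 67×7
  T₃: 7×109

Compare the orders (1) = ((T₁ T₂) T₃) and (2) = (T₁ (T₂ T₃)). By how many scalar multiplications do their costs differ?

Order (1) = ((T₁ T₂) T₃): (T₁ T₂): 31×67 by 67×7 → 31×7, cost 31·67·7 = 14539; ((T₁ T₂) T₃): 31×7 by 7×109 → 31×109, cost 31·7·109 = 23653; cumulative 38192. Total 38192.
Order (2) = (T₁ (T₂ T₃)): (T₂ T₃): 67×7 by 7×109 → 67×109, cost 67·7·109 = 51121; (T₁ (T₂ T₃)): 31×67 by 67×109 → 31×109, cost 31·67·109 = 226393; cumulative 277514. Total 277514.
Difference: |38192 − 277514| = 239322.

239322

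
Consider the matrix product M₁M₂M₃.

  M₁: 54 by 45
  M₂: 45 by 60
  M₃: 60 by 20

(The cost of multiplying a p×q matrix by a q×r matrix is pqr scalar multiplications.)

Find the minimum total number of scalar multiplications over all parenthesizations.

102600

Order (M₁(M₂M₃)): (M₂M₃): 45×60 by 60×20 → 45×20, cost 45·60·20 = 54000; (M₁(M₂M₃)): 54×45 by 45×20 → 54×20, cost 54·45·20 = 48600; cumulative 102600. Total 102600.
Order ((M₁M₂)M₃): (M₁M₂): 54×45 by 45×60 → 54×60, cost 54·45·60 = 145800; ((M₁M₂)M₃): 54×60 by 60×20 → 54×20, cost 54·60·20 = 64800; cumulative 210600. Total 210600.
Minimum: 102600.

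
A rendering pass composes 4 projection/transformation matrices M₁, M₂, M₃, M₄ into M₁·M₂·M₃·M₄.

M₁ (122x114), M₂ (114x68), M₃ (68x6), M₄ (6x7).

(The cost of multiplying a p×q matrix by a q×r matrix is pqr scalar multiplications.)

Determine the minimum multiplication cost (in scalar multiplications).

Adjacent pairs: M₁M₂ = 122·114·68 = 945744; M₂M₃ = 114·68·6 = 46512; M₃M₄ = 68·6·7 = 2856.
Length 3: M₁..M₃: k=1: 0+46512+122·114·6=129960; k=2: 945744+0+122·68·6=995520 → min 129960 | M₂..M₄: k=2: 0+2856+114·68·7=57120; k=3: 46512+0+114·6·7=51300 → min 51300.
Length 4: M₁..M₄: k=1: 0+51300+122·114·7=148656; k=2: 945744+2856+122·68·7=1006672; k=3: 129960+0+122·6·7=135084 → min 135084.
Optimal order: ((M₁·(M₂·M₃))·M₄) with cost 135084.

135084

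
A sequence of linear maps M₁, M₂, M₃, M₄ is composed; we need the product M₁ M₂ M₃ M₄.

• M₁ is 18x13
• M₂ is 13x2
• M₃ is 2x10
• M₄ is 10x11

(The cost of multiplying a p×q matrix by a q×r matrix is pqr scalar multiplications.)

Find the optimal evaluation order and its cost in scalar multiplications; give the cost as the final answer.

1084

Adjacent pairs: M₁M₂ = 18·13·2 = 468; M₂M₃ = 13·2·10 = 260; M₃M₄ = 2·10·11 = 220.
Length 3: M₁..M₃: k=1: 0+260+18·13·10=2600; k=2: 468+0+18·2·10=828 → min 828 | M₂..M₄: k=2: 0+220+13·2·11=506; k=3: 260+0+13·10·11=1690 → min 506.
Length 4: M₁..M₄: k=1: 0+506+18·13·11=3080; k=2: 468+220+18·2·11=1084; k=3: 828+0+18·10·11=2808 → min 1084.
Optimal parenthesization: ((M₁ M₂) (M₃ M₄)) with cost 1084.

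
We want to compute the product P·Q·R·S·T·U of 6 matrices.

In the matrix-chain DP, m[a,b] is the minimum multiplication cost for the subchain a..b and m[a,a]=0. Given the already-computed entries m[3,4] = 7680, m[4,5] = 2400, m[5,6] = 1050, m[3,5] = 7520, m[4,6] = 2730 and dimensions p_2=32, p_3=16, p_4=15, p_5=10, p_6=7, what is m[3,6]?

6314

m[3,6] = min over k∈[3,5] of m[3,k]+m[k+1,6]+p_{2}·p_k·p_{6}.
k=3: 0 + 2730 + 32·16·7 = 6314; k=4: 7680 + 1050 + 32·15·7 = 12090; k=5: 7520 + 0 + 32·10·7 = 9760.
Minimum: 6314 at k=3.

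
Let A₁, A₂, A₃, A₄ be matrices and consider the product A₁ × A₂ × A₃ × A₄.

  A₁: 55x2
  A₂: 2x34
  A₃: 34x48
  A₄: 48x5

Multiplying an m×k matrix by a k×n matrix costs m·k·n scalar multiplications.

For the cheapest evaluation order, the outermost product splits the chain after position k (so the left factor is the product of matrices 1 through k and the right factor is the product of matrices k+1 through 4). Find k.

Adjacent pairs: A₁A₂ = 55·2·34 = 3740; A₂A₃ = 2·34·48 = 3264; A₃A₄ = 34·48·5 = 8160.
Length 3: A₁..A₃: k=1: 0+3264+55·2·48=8544; k=2: 3740+0+55·34·48=93500 → min 8544 | A₂..A₄: k=2: 0+8160+2·34·5=8500; k=3: 3264+0+2·48·5=3744 → min 3744.
Top-level splits: k=1: (A₁..A₁)·(A₂..A₄) → 0+3744+55·2·5 = 4294; k=2: (A₁..A₂)·(A₃..A₄) → 3740+8160+55·34·5 = 21250; k=3: (A₁..A₃)·(A₄..A₄) → 8544+0+55·48·5 = 21744.
Best split is after A₁, i.e. k = 1.

1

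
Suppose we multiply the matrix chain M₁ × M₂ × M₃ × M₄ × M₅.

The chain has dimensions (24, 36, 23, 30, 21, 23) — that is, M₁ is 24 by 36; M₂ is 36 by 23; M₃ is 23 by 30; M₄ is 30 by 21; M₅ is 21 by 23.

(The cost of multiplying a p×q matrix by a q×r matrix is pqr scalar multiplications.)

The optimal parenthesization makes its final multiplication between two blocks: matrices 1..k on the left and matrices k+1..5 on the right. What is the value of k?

Adjacent pairs: M₁M₂ = 24·36·23 = 19872; M₂M₃ = 36·23·30 = 24840; M₃M₄ = 23·30·21 = 14490; M₄M₅ = 30·21·23 = 14490.
Length 3: M₁..M₃: k=1: 0+24840+24·36·30=50760; k=2: 19872+0+24·23·30=36432 → min 36432 | M₂..M₄: k=2: 0+14490+36·23·21=31878; k=3: 24840+0+36·30·21=47520 → min 31878 | M₃..M₅: k=3: 0+14490+23·30·23=30360; k=4: 14490+0+23·21·23=25599 → min 25599.
Length 4: M₁..M₄: k=1: 0+31878+24·36·21=50022; k=2: 19872+14490+24·23·21=45954; k=3: 36432+0+24·30·21=51552 → min 45954 | M₂..M₅: k=2: 0+25599+36·23·23=44643; k=3: 24840+14490+36·30·23=64170; k=4: 31878+0+36·21·23=49266 → min 44643.
Top-level splits: k=1: (M₁..M₁)·(M₂..M₅) → 0+44643+24·36·23 = 64515; k=2: (M₁..M₂)·(M₃..M₅) → 19872+25599+24·23·23 = 58167; k=3: (M₁..M₃)·(M₄..M₅) → 36432+14490+24·30·23 = 67482; k=4: (M₁..M₄)·(M₅..M₅) → 45954+0+24·21·23 = 57546.
Best split is after M₄, i.e. k = 4.

4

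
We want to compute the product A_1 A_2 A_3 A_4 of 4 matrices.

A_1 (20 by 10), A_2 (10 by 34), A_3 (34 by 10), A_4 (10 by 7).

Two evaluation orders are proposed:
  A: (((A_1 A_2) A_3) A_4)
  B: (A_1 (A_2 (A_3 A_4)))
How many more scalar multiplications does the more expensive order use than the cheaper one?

8840

Order A = (((A_1 A_2) A_3) A_4): (A_1 A_2): 20×10 by 10×34 → 20×34, cost 20·10·34 = 6800; ((A_1 A_2) A_3): 20×34 by 34×10 → 20×10, cost 20·34·10 = 6800; cumulative 13600; (((A_1 A_2) A_3) A_4): 20×10 by 10×7 → 20×7, cost 20·10·7 = 1400; cumulative 15000. Total 15000.
Order B = (A_1 (A_2 (A_3 A_4))): (A_3 A_4): 34×10 by 10×7 → 34×7, cost 34·10·7 = 2380; (A_2 (A_3 A_4)): 10×34 by 34×7 → 10×7, cost 10·34·7 = 2380; cumulative 4760; (A_1 (A_2 (A_3 A_4))): 20×10 by 10×7 → 20×7, cost 20·10·7 = 1400; cumulative 6160. Total 6160.
Difference: |15000 − 6160| = 8840.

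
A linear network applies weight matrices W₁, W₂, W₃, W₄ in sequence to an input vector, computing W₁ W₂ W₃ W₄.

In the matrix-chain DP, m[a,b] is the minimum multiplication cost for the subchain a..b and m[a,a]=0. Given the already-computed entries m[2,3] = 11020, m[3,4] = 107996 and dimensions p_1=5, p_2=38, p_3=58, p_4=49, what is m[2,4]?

25230

m[2,4] = min over k∈[2,3] of m[2,k]+m[k+1,4]+p_{1}·p_k·p_{4}.
k=2: 0 + 107996 + 5·38·49 = 117306; k=3: 11020 + 0 + 5·58·49 = 25230.
Minimum: 25230 at k=3.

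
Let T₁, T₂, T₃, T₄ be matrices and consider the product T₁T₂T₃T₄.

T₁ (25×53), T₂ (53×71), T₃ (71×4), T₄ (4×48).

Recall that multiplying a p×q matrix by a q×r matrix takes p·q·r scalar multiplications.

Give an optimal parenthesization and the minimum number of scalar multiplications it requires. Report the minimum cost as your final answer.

25152

Adjacent pairs: T₁T₂ = 25·53·71 = 94075; T₂T₃ = 53·71·4 = 15052; T₃T₄ = 71·4·48 = 13632.
Length 3: T₁..T₃: k=1: 0+15052+25·53·4=20352; k=2: 94075+0+25·71·4=101175 → min 20352 | T₂..T₄: k=2: 0+13632+53·71·48=194256; k=3: 15052+0+53·4·48=25228 → min 25228.
Length 4: T₁..T₄: k=1: 0+25228+25·53·48=88828; k=2: 94075+13632+25·71·48=192907; k=3: 20352+0+25·4·48=25152 → min 25152.
Optimal parenthesization: ((T₁(T₂T₃))T₄) with cost 25152.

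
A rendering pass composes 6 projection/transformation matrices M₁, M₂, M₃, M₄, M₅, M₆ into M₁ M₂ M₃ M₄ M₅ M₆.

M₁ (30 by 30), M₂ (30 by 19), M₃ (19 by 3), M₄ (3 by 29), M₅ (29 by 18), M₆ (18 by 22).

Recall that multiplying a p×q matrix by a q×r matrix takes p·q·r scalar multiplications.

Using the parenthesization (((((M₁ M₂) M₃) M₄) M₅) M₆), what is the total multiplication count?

(M₁ M₂): 30×30 by 30×19 → 30×19, cost 30·30·19 = 17100
((M₁ M₂) M₃): 30×19 by 19×3 → 30×3, cost 30·19·3 = 1710; cumulative 18810
(((M₁ M₂) M₃) M₄): 30×3 by 3×29 → 30×29, cost 30·3·29 = 2610; cumulative 21420
((((M₁ M₂) M₃) M₄) M₅): 30×29 by 29×18 → 30×18, cost 30·29·18 = 15660; cumulative 37080
(((((M₁ M₂) M₃) M₄) M₅) M₆): 30×18 by 18×22 → 30×22, cost 30·18·22 = 11880; cumulative 48960
Total: 48960 scalar multiplications.

48960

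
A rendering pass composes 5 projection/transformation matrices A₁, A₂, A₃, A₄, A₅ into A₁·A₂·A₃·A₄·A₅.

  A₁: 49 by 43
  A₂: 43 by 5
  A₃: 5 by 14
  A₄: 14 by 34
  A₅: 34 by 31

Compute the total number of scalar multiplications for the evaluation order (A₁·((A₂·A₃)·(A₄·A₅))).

(A₂·A₃): 43×5 by 5×14 → 43×14, cost 43·5·14 = 3010
(A₄·A₅): 14×34 by 34×31 → 14×31, cost 14·34·31 = 14756
((A₂·A₃)·(A₄·A₅)): 43×14 by 14×31 → 43×31, cost 43·14·31 = 18662; cumulative 36428
(A₁·((A₂·A₃)·(A₄·A₅))): 49×43 by 43×31 → 49×31, cost 49·43·31 = 65317; cumulative 101745
Total: 101745 scalar multiplications.

101745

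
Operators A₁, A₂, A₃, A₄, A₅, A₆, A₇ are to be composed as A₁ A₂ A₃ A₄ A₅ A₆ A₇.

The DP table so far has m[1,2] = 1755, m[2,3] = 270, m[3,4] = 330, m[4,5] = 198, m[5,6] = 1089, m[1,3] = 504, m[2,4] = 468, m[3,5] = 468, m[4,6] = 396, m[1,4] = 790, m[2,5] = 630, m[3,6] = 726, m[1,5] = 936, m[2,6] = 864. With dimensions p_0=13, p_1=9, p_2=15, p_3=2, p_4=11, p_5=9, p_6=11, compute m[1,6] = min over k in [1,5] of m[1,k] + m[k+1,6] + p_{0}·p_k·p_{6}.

1186

m[1,6] = min over k∈[1,5] of m[1,k]+m[k+1,6]+p_{0}·p_k·p_{6}.
k=1: 0 + 864 + 13·9·11 = 2151; k=2: 1755 + 726 + 13·15·11 = 4626; k=3: 504 + 396 + 13·2·11 = 1186; k=4: 790 + 1089 + 13·11·11 = 3452; k=5: 936 + 0 + 13·9·11 = 2223.
Minimum: 1186 at k=3.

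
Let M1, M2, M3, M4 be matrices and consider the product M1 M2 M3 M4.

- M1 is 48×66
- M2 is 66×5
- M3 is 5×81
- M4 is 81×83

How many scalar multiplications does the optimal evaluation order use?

Adjacent pairs: M1M2 = 48·66·5 = 15840; M2M3 = 66·5·81 = 26730; M3M4 = 5·81·83 = 33615.
Length 3: M1..M3: k=1: 0+26730+48·66·81=283338; k=2: 15840+0+48·5·81=35280 → min 35280 | M2..M4: k=2: 0+33615+66·5·83=61005; k=3: 26730+0+66·81·83=470448 → min 61005.
Length 4: M1..M4: k=1: 0+61005+48·66·83=323949; k=2: 15840+33615+48·5·83=69375; k=3: 35280+0+48·81·83=357984 → min 69375.
Optimal order: ((M1 M2) (M3 M4)) with cost 69375.

69375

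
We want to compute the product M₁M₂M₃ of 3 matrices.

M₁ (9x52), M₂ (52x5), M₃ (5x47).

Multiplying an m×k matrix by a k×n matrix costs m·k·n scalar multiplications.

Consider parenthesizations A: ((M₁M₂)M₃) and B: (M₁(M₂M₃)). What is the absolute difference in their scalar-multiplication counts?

Order A = ((M₁M₂)M₃): (M₁M₂): 9×52 by 52×5 → 9×5, cost 9·52·5 = 2340; ((M₁M₂)M₃): 9×5 by 5×47 → 9×47, cost 9·5·47 = 2115; cumulative 4455. Total 4455.
Order B = (M₁(M₂M₃)): (M₂M₃): 52×5 by 5×47 → 52×47, cost 52·5·47 = 12220; (M₁(M₂M₃)): 9×52 by 52×47 → 9×47, cost 9·52·47 = 21996; cumulative 34216. Total 34216.
Difference: |4455 − 34216| = 29761.

29761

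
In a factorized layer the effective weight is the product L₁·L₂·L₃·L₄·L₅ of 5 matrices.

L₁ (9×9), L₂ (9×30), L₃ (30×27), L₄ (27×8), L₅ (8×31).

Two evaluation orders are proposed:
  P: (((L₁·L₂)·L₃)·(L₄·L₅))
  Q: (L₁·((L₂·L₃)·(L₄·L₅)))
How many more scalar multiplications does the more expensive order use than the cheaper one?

Order P = (((L₁·L₂)·L₃)·(L₄·L₅)): (L₁·L₂): 9×9 by 9×30 → 9×30, cost 9·9·30 = 2430; ((L₁·L₂)·L₃): 9×30 by 30×27 → 9×27, cost 9·30·27 = 7290; cumulative 9720; (L₄·L₅): 27×8 by 8×31 → 27×31, cost 27·8·31 = 6696; (((L₁·L₂)·L₃)·(L₄·L₅)): 9×27 by 27×31 → 9×31, cost 9·27·31 = 7533; cumulative 23949. Total 23949.
Order Q = (L₁·((L₂·L₃)·(L₄·L₅))): (L₂·L₃): 9×30 by 30×27 → 9×27, cost 9·30·27 = 7290; (L₄·L₅): 27×8 by 8×31 → 27×31, cost 27·8·31 = 6696; ((L₂·L₃)·(L₄·L₅)): 9×27 by 27×31 → 9×31, cost 9·27·31 = 7533; cumulative 21519; (L₁·((L₂·L₃)·(L₄·L₅))): 9×9 by 9×31 → 9×31, cost 9·9·31 = 2511; cumulative 24030. Total 24030.
Difference: |23949 − 24030| = 81.

81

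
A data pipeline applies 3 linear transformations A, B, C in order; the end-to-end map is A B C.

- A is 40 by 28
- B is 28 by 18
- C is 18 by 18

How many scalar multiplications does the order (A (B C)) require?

29232

(B C): 28×18 by 18×18 → 28×18, cost 28·18·18 = 9072
(A (B C)): 40×28 by 28×18 → 40×18, cost 40·28·18 = 20160; cumulative 29232
Total: 29232 scalar multiplications.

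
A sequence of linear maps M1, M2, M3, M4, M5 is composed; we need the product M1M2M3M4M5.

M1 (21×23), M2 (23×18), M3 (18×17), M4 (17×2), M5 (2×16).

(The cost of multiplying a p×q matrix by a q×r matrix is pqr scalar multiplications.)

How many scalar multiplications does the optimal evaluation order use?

Adjacent pairs: M1M2 = 21·23·18 = 8694; M2M3 = 23·18·17 = 7038; M3M4 = 18·17·2 = 612; M4M5 = 17·2·16 = 544.
Length 3: M1..M3: k=1: 0+7038+21·23·17=15249; k=2: 8694+0+21·18·17=15120 → min 15120 | M2..M4: k=2: 0+612+23·18·2=1440; k=3: 7038+0+23·17·2=7820 → min 1440 | M3..M5: k=3: 0+544+18·17·16=5440; k=4: 612+0+18·2·16=1188 → min 1188.
Length 4: M1..M4: k=1: 0+1440+21·23·2=2406; k=2: 8694+612+21·18·2=10062; k=3: 15120+0+21·17·2=15834 → min 2406 | M2..M5: k=2: 0+1188+23·18·16=7812; k=3: 7038+544+23·17·16=13838; k=4: 1440+0+23·2·16=2176 → min 2176.
Length 5: M1..M5: k=1: 0+2176+21·23·16=9904; k=2: 8694+1188+21·18·16=15930; k=3: 15120+544+21·17·16=21376; k=4: 2406+0+21·2·16=3078 → min 3078.
Optimal order: ((M1(M2(M3M4)))M5) with cost 3078.

3078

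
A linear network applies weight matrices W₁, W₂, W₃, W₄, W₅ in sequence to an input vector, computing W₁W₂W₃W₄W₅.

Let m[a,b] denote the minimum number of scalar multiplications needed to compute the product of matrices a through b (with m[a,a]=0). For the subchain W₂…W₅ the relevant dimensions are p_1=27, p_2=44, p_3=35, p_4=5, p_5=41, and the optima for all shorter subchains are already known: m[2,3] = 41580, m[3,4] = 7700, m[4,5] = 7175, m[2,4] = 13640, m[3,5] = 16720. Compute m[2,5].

19175

m[2,5] = min over k∈[2,4] of m[2,k]+m[k+1,5]+p_{1}·p_k·p_{5}.
k=2: 0 + 16720 + 27·44·41 = 65428; k=3: 41580 + 7175 + 27·35·41 = 87500; k=4: 13640 + 0 + 27·5·41 = 19175.
Minimum: 19175 at k=4.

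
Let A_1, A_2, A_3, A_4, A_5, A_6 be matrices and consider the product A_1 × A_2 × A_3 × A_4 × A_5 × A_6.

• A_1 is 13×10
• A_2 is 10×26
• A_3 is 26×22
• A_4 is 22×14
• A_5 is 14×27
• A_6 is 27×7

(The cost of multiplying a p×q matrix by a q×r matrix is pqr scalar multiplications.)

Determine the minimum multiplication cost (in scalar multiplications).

11536

Adjacent pairs: A_1A_2 = 13·10·26 = 3380; A_2A_3 = 10·26·22 = 5720; A_3A_4 = 26·22·14 = 8008; A_4A_5 = 22·14·27 = 8316; A_5A_6 = 14·27·7 = 2646.
Length 3: A_1..A_3: k=1: 0+5720+13·10·22=8580; k=2: 3380+0+13·26·22=10816 → min 8580 | A_2..A_4: k=2: 0+8008+10·26·14=11648; k=3: 5720+0+10·22·14=8800 → min 8800 | A_3..A_5: k=3: 0+8316+26·22·27=23760; k=4: 8008+0+26·14·27=17836 → min 17836 | A_4..A_6: k=4: 0+2646+22·14·7=4802; k=5: 8316+0+22·27·7=12474 → min 4802.
Length 4: A_1..A_4: k=1: 0+8800+13·10·14=10620; k=2: 3380+8008+13·26·14=16120; k=3: 8580+0+13·22·14=12584 → min 10620 | A_2..A_5: k=2: 0+17836+10·26·27=24856; k=3: 5720+8316+10·22·27=19976; k=4: 8800+0+10·14·27=12580 → min 12580 | A_3..A_6: k=3: 0+4802+26·22·7=8806; k=4: 8008+2646+26·14·7=13202; k=5: 17836+0+26·27·7=22750 → min 8806.
Length 5: A_1..A_5: k=1: 0+12580+13·10·27=16090; k=2: 3380+17836+13·26·27=30342; k=3: 8580+8316+13·22·27=24618; k=4: 10620+0+13·14·27=15534 → min 15534 | A_2..A_6: k=2: 0+8806+10·26·7=10626; k=3: 5720+4802+10·22·7=12062; k=4: 8800+2646+10·14·7=12426; k=5: 12580+0+10·27·7=14470 → min 10626.
Length 6: A_1..A_6: k=1: 0+10626+13·10·7=11536; k=2: 3380+8806+13·26·7=14552; k=3: 8580+4802+13·22·7=15384; k=4: 10620+2646+13·14·7=14540; k=5: 15534+0+13·27·7=17991 → min 11536.
Optimal order: (A_1 × (A_2 × (A_3 × (A_4 × (A_5 × A_6))))) with cost 11536.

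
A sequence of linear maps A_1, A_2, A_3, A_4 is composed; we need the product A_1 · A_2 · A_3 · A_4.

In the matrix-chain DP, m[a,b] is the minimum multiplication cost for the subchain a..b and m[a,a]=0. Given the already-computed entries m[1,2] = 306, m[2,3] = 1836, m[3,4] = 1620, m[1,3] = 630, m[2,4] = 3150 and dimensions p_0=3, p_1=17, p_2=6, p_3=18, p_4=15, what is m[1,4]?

1440

m[1,4] = min over k∈[1,3] of m[1,k]+m[k+1,4]+p_{0}·p_k·p_{4}.
k=1: 0 + 3150 + 3·17·15 = 3915; k=2: 306 + 1620 + 3·6·15 = 2196; k=3: 630 + 0 + 3·18·15 = 1440.
Minimum: 1440 at k=3.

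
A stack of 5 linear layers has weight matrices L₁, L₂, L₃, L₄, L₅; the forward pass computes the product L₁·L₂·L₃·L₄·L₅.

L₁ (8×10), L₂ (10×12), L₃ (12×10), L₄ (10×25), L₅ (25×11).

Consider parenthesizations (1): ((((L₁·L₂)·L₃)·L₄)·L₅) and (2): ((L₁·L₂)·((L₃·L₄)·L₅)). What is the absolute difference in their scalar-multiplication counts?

2196

Order (1) = ((((L₁·L₂)·L₃)·L₄)·L₅): (L₁·L₂): 8×10 by 10×12 → 8×12, cost 8·10·12 = 960; ((L₁·L₂)·L₃): 8×12 by 12×10 → 8×10, cost 8·12·10 = 960; cumulative 1920; (((L₁·L₂)·L₃)·L₄): 8×10 by 10×25 → 8×25, cost 8·10·25 = 2000; cumulative 3920; ((((L₁·L₂)·L₃)·L₄)·L₅): 8×25 by 25×11 → 8×11, cost 8·25·11 = 2200; cumulative 6120. Total 6120.
Order (2) = ((L₁·L₂)·((L₃·L₄)·L₅)): (L₁·L₂): 8×10 by 10×12 → 8×12, cost 8·10·12 = 960; (L₃·L₄): 12×10 by 10×25 → 12×25, cost 12·10·25 = 3000; ((L₃·L₄)·L₅): 12×25 by 25×11 → 12×11, cost 12·25·11 = 3300; cumulative 6300; ((L₁·L₂)·((L₃·L₄)·L₅)): 8×12 by 12×11 → 8×11, cost 8·12·11 = 1056; cumulative 8316. Total 8316.
Difference: |6120 − 8316| = 2196.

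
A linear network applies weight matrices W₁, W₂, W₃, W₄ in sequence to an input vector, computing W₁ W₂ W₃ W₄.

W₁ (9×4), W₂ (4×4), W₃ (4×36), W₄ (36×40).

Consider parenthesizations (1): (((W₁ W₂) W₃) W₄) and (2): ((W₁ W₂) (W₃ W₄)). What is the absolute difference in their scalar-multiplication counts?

Order (1) = (((W₁ W₂) W₃) W₄): (W₁ W₂): 9×4 by 4×4 → 9×4, cost 9·4·4 = 144; ((W₁ W₂) W₃): 9×4 by 4×36 → 9×36, cost 9·4·36 = 1296; cumulative 1440; (((W₁ W₂) W₃) W₄): 9×36 by 36×40 → 9×40, cost 9·36·40 = 12960; cumulative 14400. Total 14400.
Order (2) = ((W₁ W₂) (W₃ W₄)): (W₁ W₂): 9×4 by 4×4 → 9×4, cost 9·4·4 = 144; (W₃ W₄): 4×36 by 36×40 → 4×40, cost 4·36·40 = 5760; ((W₁ W₂) (W₃ W₄)): 9×4 by 4×40 → 9×40, cost 9·4·40 = 1440; cumulative 7344. Total 7344.
Difference: |14400 − 7344| = 7056.

7056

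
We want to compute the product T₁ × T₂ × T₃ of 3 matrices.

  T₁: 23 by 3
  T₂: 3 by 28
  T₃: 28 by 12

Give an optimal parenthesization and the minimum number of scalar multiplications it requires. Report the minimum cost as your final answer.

1836

(T₁ × (T₂ × T₃)): cost 1836.
((T₁ × T₂) × T₃): cost 9660.
Optimal: (T₁ × (T₂ × T₃)) with cost 1836.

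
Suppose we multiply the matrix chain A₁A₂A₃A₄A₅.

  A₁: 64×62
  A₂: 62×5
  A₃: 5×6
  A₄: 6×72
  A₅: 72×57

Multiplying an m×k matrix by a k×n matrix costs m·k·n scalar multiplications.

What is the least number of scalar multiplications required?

Adjacent pairs: A₁A₂ = 64·62·5 = 19840; A₂A₃ = 62·5·6 = 1860; A₃A₄ = 5·6·72 = 2160; A₄A₅ = 6·72·57 = 24624.
Length 3: A₁..A₃: k=1: 0+1860+64·62·6=25668; k=2: 19840+0+64·5·6=21760 → min 21760 | A₂..A₄: k=2: 0+2160+62·5·72=24480; k=3: 1860+0+62·6·72=28644 → min 24480 | A₃..A₅: k=3: 0+24624+5·6·57=26334; k=4: 2160+0+5·72·57=22680 → min 22680.
Length 4: A₁..A₄: k=1: 0+24480+64·62·72=310176; k=2: 19840+2160+64·5·72=45040; k=3: 21760+0+64·6·72=49408 → min 45040 | A₂..A₅: k=2: 0+22680+62·5·57=40350; k=3: 1860+24624+62·6·57=47688; k=4: 24480+0+62·72·57=278928 → min 40350.
Length 5: A₁..A₅: k=1: 0+40350+64·62·57=266526; k=2: 19840+22680+64·5·57=60760; k=3: 21760+24624+64·6·57=68272; k=4: 45040+0+64·72·57=307696 → min 60760.
Optimal order: ((A₁A₂)((A₃A₄)A₅)) with cost 60760.

60760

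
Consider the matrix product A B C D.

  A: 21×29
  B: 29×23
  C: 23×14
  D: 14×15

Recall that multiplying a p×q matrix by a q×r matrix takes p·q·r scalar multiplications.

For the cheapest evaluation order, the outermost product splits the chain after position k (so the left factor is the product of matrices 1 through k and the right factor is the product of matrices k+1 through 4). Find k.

3

Adjacent pairs: AB = 21·29·23 = 14007; BC = 29·23·14 = 9338; CD = 23·14·15 = 4830.
Length 3: A..C: k=1: 0+9338+21·29·14=17864; k=2: 14007+0+21·23·14=20769 → min 17864 | B..D: k=2: 0+4830+29·23·15=14835; k=3: 9338+0+29·14·15=15428 → min 14835.
Top-level splits: k=1: (A..A)·(B..D) → 0+14835+21·29·15 = 23970; k=2: (A..B)·(C..D) → 14007+4830+21·23·15 = 26082; k=3: (A..C)·(D..D) → 17864+0+21·14·15 = 22274.
Best split is after C, i.e. k = 3.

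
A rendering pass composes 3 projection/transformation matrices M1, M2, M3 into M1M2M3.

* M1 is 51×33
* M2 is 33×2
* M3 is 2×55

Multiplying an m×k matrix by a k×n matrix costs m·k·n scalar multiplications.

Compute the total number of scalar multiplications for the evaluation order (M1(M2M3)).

96195

(M2M3): 33×2 by 2×55 → 33×55, cost 33·2·55 = 3630
(M1(M2M3)): 51×33 by 33×55 → 51×55, cost 51·33·55 = 92565; cumulative 96195
Total: 96195 scalar multiplications.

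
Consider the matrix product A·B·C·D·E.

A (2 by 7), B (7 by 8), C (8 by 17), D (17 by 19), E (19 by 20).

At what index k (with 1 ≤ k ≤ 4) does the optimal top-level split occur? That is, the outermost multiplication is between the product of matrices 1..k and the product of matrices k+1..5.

4

Adjacent pairs: AB = 2·7·8 = 112; BC = 7·8·17 = 952; CD = 8·17·19 = 2584; DE = 17·19·20 = 6460.
Length 3: A..C: k=1: 0+952+2·7·17=1190; k=2: 112+0+2·8·17=384 → min 384 | B..D: k=2: 0+2584+7·8·19=3648; k=3: 952+0+7·17·19=3213 → min 3213 | C..E: k=3: 0+6460+8·17·20=9180; k=4: 2584+0+8·19·20=5624 → min 5624.
Length 4: A..D: k=1: 0+3213+2·7·19=3479; k=2: 112+2584+2·8·19=3000; k=3: 384+0+2·17·19=1030 → min 1030 | B..E: k=2: 0+5624+7·8·20=6744; k=3: 952+6460+7·17·20=9792; k=4: 3213+0+7·19·20=5873 → min 5873.
Top-level splits: k=1: (A..A)·(B..E) → 0+5873+2·7·20 = 6153; k=2: (A..B)·(C..E) → 112+5624+2·8·20 = 6056; k=3: (A..C)·(D..E) → 384+6460+2·17·20 = 7524; k=4: (A..D)·(E..E) → 1030+0+2·19·20 = 1790.
Best split is after D, i.e. k = 4.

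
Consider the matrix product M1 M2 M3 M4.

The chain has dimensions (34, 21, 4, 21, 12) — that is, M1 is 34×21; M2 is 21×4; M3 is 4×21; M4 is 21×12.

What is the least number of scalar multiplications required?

5496

Adjacent pairs: M1M2 = 34·21·4 = 2856; M2M3 = 21·4·21 = 1764; M3M4 = 4·21·12 = 1008.
Length 3: M1..M3: k=1: 0+1764+34·21·21=16758; k=2: 2856+0+34·4·21=5712 → min 5712 | M2..M4: k=2: 0+1008+21·4·12=2016; k=3: 1764+0+21·21·12=7056 → min 2016.
Length 4: M1..M4: k=1: 0+2016+34·21·12=10584; k=2: 2856+1008+34·4·12=5496; k=3: 5712+0+34·21·12=14280 → min 5496.
Optimal order: ((M1 M2) (M3 M4)) with cost 5496.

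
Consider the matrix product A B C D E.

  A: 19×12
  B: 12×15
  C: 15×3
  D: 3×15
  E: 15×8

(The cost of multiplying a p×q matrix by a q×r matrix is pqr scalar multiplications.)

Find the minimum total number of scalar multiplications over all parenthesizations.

Adjacent pairs: AB = 19·12·15 = 3420; BC = 12·15·3 = 540; CD = 15·3·15 = 675; DE = 3·15·8 = 360.
Length 3: A..C: k=1: 0+540+19·12·3=1224; k=2: 3420+0+19·15·3=4275 → min 1224 | B..D: k=2: 0+675+12·15·15=3375; k=3: 540+0+12·3·15=1080 → min 1080 | C..E: k=3: 0+360+15·3·8=720; k=4: 675+0+15·15·8=2475 → min 720.
Length 4: A..D: k=1: 0+1080+19·12·15=4500; k=2: 3420+675+19·15·15=8370; k=3: 1224+0+19·3·15=2079 → min 2079 | B..E: k=2: 0+720+12·15·8=2160; k=3: 540+360+12·3·8=1188; k=4: 1080+0+12·15·8=2520 → min 1188.
Length 5: A..E: k=1: 0+1188+19·12·8=3012; k=2: 3420+720+19·15·8=6420; k=3: 1224+360+19·3·8=2040; k=4: 2079+0+19·15·8=4359 → min 2040.
Optimal order: ((A (B C)) (D E)) with cost 2040.

2040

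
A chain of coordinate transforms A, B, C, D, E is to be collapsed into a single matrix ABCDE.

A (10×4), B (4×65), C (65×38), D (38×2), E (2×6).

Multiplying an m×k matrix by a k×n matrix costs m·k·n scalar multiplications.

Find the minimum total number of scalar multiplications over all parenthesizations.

Adjacent pairs: AB = 10·4·65 = 2600; BC = 4·65·38 = 9880; CD = 65·38·2 = 4940; DE = 38·2·6 = 456.
Length 3: A..C: k=1: 0+9880+10·4·38=11400; k=2: 2600+0+10·65·38=27300 → min 11400 | B..D: k=2: 0+4940+4·65·2=5460; k=3: 9880+0+4·38·2=10184 → min 5460 | C..E: k=3: 0+456+65·38·6=15276; k=4: 4940+0+65·2·6=5720 → min 5720.
Length 4: A..D: k=1: 0+5460+10·4·2=5540; k=2: 2600+4940+10·65·2=8840; k=3: 11400+0+10·38·2=12160 → min 5540 | B..E: k=2: 0+5720+4·65·6=7280; k=3: 9880+456+4·38·6=11248; k=4: 5460+0+4·2·6=5508 → min 5508.
Length 5: A..E: k=1: 0+5508+10·4·6=5748; k=2: 2600+5720+10·65·6=12220; k=3: 11400+456+10·38·6=14136; k=4: 5540+0+10·2·6=5660 → min 5660.
Optimal order: ((A(B(CD)))E) with cost 5660.

5660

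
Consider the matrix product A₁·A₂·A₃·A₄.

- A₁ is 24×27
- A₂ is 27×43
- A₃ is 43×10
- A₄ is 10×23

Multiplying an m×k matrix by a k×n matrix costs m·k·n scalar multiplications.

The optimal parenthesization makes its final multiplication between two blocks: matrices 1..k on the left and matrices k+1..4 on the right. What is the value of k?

Adjacent pairs: A₁A₂ = 24·27·43 = 27864; A₂A₃ = 27·43·10 = 11610; A₃A₄ = 43·10·23 = 9890.
Length 3: A₁..A₃: k=1: 0+11610+24·27·10=18090; k=2: 27864+0+24·43·10=38184 → min 18090 | A₂..A₄: k=2: 0+9890+27·43·23=36593; k=3: 11610+0+27·10·23=17820 → min 17820.
Top-level splits: k=1: (A₁..A₁)·(A₂..A₄) → 0+17820+24·27·23 = 32724; k=2: (A₁..A₂)·(A₃..A₄) → 27864+9890+24·43·23 = 61490; k=3: (A₁..A₃)·(A₄..A₄) → 18090+0+24·10·23 = 23610.
Best split is after A₃, i.e. k = 3.

3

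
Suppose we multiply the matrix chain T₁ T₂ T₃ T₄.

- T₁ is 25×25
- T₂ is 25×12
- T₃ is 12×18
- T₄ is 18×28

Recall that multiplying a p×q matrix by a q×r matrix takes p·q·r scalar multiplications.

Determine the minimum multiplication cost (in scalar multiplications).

21948

Adjacent pairs: T₁T₂ = 25·25·12 = 7500; T₂T₃ = 25·12·18 = 5400; T₃T₄ = 12·18·28 = 6048.
Length 3: T₁..T₃: k=1: 0+5400+25·25·18=16650; k=2: 7500+0+25·12·18=12900 → min 12900 | T₂..T₄: k=2: 0+6048+25·12·28=14448; k=3: 5400+0+25·18·28=18000 → min 14448.
Length 4: T₁..T₄: k=1: 0+14448+25·25·28=31948; k=2: 7500+6048+25·12·28=21948; k=3: 12900+0+25·18·28=25500 → min 21948.
Optimal order: ((T₁ T₂) (T₃ T₄)) with cost 21948.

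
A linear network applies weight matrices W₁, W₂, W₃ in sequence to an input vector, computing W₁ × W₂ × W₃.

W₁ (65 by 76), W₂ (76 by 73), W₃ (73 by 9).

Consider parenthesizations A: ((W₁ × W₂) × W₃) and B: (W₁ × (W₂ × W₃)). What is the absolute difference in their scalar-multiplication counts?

308933

Order A = ((W₁ × W₂) × W₃): (W₁ × W₂): 65×76 by 76×73 → 65×73, cost 65·76·73 = 360620; ((W₁ × W₂) × W₃): 65×73 by 73×9 → 65×9, cost 65·73·9 = 42705; cumulative 403325. Total 403325.
Order B = (W₁ × (W₂ × W₃)): (W₂ × W₃): 76×73 by 73×9 → 76×9, cost 76·73·9 = 49932; (W₁ × (W₂ × W₃)): 65×76 by 76×9 → 65×9, cost 65·76·9 = 44460; cumulative 94392. Total 94392.
Difference: |403325 − 94392| = 308933.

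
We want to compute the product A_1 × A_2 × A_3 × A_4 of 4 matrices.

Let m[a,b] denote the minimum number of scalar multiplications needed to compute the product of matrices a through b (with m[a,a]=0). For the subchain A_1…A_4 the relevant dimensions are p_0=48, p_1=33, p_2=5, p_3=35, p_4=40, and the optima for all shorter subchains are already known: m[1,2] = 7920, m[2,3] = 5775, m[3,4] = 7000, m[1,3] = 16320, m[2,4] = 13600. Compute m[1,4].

24520

m[1,4] = min over k∈[1,3] of m[1,k]+m[k+1,4]+p_{0}·p_k·p_{4}.
k=1: 0 + 13600 + 48·33·40 = 76960; k=2: 7920 + 7000 + 48·5·40 = 24520; k=3: 16320 + 0 + 48·35·40 = 83520.
Minimum: 24520 at k=2.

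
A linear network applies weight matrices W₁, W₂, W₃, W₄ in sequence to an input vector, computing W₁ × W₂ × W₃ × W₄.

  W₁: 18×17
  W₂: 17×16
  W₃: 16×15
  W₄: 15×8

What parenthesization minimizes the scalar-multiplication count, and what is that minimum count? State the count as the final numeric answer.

6544

Adjacent pairs: W₁W₂ = 18·17·16 = 4896; W₂W₃ = 17·16·15 = 4080; W₃W₄ = 16·15·8 = 1920.
Length 3: W₁..W₃: k=1: 0+4080+18·17·15=8670; k=2: 4896+0+18·16·15=9216 → min 8670 | W₂..W₄: k=2: 0+1920+17·16·8=4096; k=3: 4080+0+17·15·8=6120 → min 4096.
Length 4: W₁..W₄: k=1: 0+4096+18·17·8=6544; k=2: 4896+1920+18·16·8=9120; k=3: 8670+0+18·15·8=10830 → min 6544.
Optimal parenthesization: (W₁ × (W₂ × (W₃ × W₄))) with cost 6544.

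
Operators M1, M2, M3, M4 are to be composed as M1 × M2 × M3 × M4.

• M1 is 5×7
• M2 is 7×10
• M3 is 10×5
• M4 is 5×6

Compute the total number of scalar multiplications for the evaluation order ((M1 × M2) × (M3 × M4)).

950

(M1 × M2): 5×7 by 7×10 → 5×10, cost 5·7·10 = 350
(M3 × M4): 10×5 by 5×6 → 10×6, cost 10·5·6 = 300
((M1 × M2) × (M3 × M4)): 5×10 by 10×6 → 5×6, cost 5·10·6 = 300; cumulative 950
Total: 950 scalar multiplications.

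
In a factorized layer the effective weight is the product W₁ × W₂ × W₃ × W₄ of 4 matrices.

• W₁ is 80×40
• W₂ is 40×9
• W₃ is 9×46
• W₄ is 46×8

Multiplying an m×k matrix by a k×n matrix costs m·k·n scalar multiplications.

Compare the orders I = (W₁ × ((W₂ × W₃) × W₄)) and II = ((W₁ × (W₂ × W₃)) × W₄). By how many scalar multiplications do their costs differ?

Order I = (W₁ × ((W₂ × W₃) × W₄)): (W₂ × W₃): 40×9 by 9×46 → 40×46, cost 40·9·46 = 16560; ((W₂ × W₃) × W₄): 40×46 by 46×8 → 40×8, cost 40·46·8 = 14720; cumulative 31280; (W₁ × ((W₂ × W₃) × W₄)): 80×40 by 40×8 → 80×8, cost 80·40·8 = 25600; cumulative 56880. Total 56880.
Order II = ((W₁ × (W₂ × W₃)) × W₄): (W₂ × W₃): 40×9 by 9×46 → 40×46, cost 40·9·46 = 16560; (W₁ × (W₂ × W₃)): 80×40 by 40×46 → 80×46, cost 80·40·46 = 147200; cumulative 163760; ((W₁ × (W₂ × W₃)) × W₄): 80×46 by 46×8 → 80×8, cost 80·46·8 = 29440; cumulative 193200. Total 193200.
Difference: |56880 − 193200| = 136320.

136320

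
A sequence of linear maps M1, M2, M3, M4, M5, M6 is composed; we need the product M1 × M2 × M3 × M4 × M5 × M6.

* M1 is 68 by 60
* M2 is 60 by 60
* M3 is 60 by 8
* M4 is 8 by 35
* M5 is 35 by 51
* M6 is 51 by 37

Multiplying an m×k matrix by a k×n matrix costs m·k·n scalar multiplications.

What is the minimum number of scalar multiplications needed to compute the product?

110944

Adjacent pairs: M1M2 = 68·60·60 = 244800; M2M3 = 60·60·8 = 28800; M3M4 = 60·8·35 = 16800; M4M5 = 8·35·51 = 14280; M5M6 = 35·51·37 = 66045.
Length 3: M1..M3: k=1: 0+28800+68·60·8=61440; k=2: 244800+0+68·60·8=277440 → min 61440 | M2..M4: k=2: 0+16800+60·60·35=142800; k=3: 28800+0+60·8·35=45600 → min 45600 | M3..M5: k=3: 0+14280+60·8·51=38760; k=4: 16800+0+60·35·51=123900 → min 38760 | M4..M6: k=4: 0+66045+8·35·37=76405; k=5: 14280+0+8·51·37=29376 → min 29376.
Length 4: M1..M4: k=1: 0+45600+68·60·35=188400; k=2: 244800+16800+68·60·35=404400; k=3: 61440+0+68·8·35=80480 → min 80480 | M2..M5: k=2: 0+38760+60·60·51=222360; k=3: 28800+14280+60·8·51=67560; k=4: 45600+0+60·35·51=152700 → min 67560 | M3..M6: k=3: 0+29376+60·8·37=47136; k=4: 16800+66045+60·35·37=160545; k=5: 38760+0+60·51·37=151980 → min 47136.
Length 5: M1..M5: k=1: 0+67560+68·60·51=275640; k=2: 244800+38760+68·60·51=491640; k=3: 61440+14280+68·8·51=103464; k=4: 80480+0+68·35·51=201860 → min 103464 | M2..M6: k=2: 0+47136+60·60·37=180336; k=3: 28800+29376+60·8·37=75936; k=4: 45600+66045+60·35·37=189345; k=5: 67560+0+60·51·37=180780 → min 75936.
Length 6: M1..M6: k=1: 0+75936+68·60·37=226896; k=2: 244800+47136+68·60·37=442896; k=3: 61440+29376+68·8·37=110944; k=4: 80480+66045+68·35·37=234585; k=5: 103464+0+68·51·37=231780 → min 110944.
Optimal order: ((M1 × (M2 × M3)) × ((M4 × M5) × M6)) with cost 110944.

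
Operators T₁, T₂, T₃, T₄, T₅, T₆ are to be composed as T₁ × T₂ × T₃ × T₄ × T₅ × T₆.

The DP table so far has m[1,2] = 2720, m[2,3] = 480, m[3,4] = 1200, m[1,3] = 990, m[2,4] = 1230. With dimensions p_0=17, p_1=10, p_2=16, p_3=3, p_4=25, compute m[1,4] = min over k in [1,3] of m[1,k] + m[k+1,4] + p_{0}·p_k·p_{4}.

m[1,4] = min over k∈[1,3] of m[1,k]+m[k+1,4]+p_{0}·p_k·p_{4}.
k=1: 0 + 1230 + 17·10·25 = 5480; k=2: 2720 + 1200 + 17·16·25 = 10720; k=3: 990 + 0 + 17·3·25 = 2265.
Minimum: 2265 at k=3.

2265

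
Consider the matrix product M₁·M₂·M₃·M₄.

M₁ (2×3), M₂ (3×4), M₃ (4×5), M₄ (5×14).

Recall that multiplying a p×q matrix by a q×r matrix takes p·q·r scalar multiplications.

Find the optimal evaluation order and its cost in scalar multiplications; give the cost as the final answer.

204

Adjacent pairs: M₁M₂ = 2·3·4 = 24; M₂M₃ = 3·4·5 = 60; M₃M₄ = 4·5·14 = 280.
Length 3: M₁..M₃: k=1: 0+60+2·3·5=90; k=2: 24+0+2·4·5=64 → min 64 | M₂..M₄: k=2: 0+280+3·4·14=448; k=3: 60+0+3·5·14=270 → min 270.
Length 4: M₁..M₄: k=1: 0+270+2·3·14=354; k=2: 24+280+2·4·14=416; k=3: 64+0+2·5·14=204 → min 204.
Optimal parenthesization: (((M₁·M₂)·M₃)·M₄) with cost 204.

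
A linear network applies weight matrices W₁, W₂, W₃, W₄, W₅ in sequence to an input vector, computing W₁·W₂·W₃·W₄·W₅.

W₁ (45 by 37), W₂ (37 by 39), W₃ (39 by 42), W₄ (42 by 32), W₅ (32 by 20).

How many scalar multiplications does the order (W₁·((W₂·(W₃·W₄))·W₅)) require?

(W₃·W₄): 39×42 by 42×32 → 39×32, cost 39·42·32 = 52416
(W₂·(W₃·W₄)): 37×39 by 39×32 → 37×32, cost 37·39·32 = 46176; cumulative 98592
((W₂·(W₃·W₄))·W₅): 37×32 by 32×20 → 37×20, cost 37·32·20 = 23680; cumulative 122272
(W₁·((W₂·(W₃·W₄))·W₅)): 45×37 by 37×20 → 45×20, cost 45·37·20 = 33300; cumulative 155572
Total: 155572 scalar multiplications.

155572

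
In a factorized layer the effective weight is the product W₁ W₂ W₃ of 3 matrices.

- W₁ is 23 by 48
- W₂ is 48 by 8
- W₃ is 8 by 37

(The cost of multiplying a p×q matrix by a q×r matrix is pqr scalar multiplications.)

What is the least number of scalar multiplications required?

15640

Order (W₁ (W₂ W₃)): (W₂ W₃): 48×8 by 8×37 → 48×37, cost 48·8·37 = 14208; (W₁ (W₂ W₃)): 23×48 by 48×37 → 23×37, cost 23·48·37 = 40848; cumulative 55056. Total 55056.
Order ((W₁ W₂) W₃): (W₁ W₂): 23×48 by 48×8 → 23×8, cost 23·48·8 = 8832; ((W₁ W₂) W₃): 23×8 by 8×37 → 23×37, cost 23·8·37 = 6808; cumulative 15640. Total 15640.
Minimum: 15640.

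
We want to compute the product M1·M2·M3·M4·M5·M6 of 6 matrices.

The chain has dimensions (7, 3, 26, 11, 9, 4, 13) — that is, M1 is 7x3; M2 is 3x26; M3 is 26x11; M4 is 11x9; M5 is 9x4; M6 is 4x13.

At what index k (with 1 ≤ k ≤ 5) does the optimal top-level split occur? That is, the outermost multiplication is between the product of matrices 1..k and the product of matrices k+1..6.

Adjacent pairs: M1M2 = 7·3·26 = 546; M2M3 = 3·26·11 = 858; M3M4 = 26·11·9 = 2574; M4M5 = 11·9·4 = 396; M5M6 = 9·4·13 = 468.
Length 3: M1..M3: k=1: 0+858+7·3·11=1089; k=2: 546+0+7·26·11=2548 → min 1089 | M2..M4: k=2: 0+2574+3·26·9=3276; k=3: 858+0+3·11·9=1155 → min 1155 | M3..M5: k=3: 0+396+26·11·4=1540; k=4: 2574+0+26·9·4=3510 → min 1540 | M4..M6: k=4: 0+468+11·9·13=1755; k=5: 396+0+11·4·13=968 → min 968.
Length 4: M1..M4: k=1: 0+1155+7·3·9=1344; k=2: 546+2574+7·26·9=4758; k=3: 1089+0+7·11·9=1782 → min 1344 | M2..M5: k=2: 0+1540+3·26·4=1852; k=3: 858+396+3·11·4=1386; k=4: 1155+0+3·9·4=1263 → min 1263 | M3..M6: k=3: 0+968+26·11·13=4686; k=4: 2574+468+26·9·13=6084; k=5: 1540+0+26·4·13=2892 → min 2892.
Length 5: M1..M5: k=1: 0+1263+7·3·4=1347; k=2: 546+1540+7·26·4=2814; k=3: 1089+396+7·11·4=1793; k=4: 1344+0+7·9·4=1596 → min 1347 | M2..M6: k=2: 0+2892+3·26·13=3906; k=3: 858+968+3·11·13=2255; k=4: 1155+468+3·9·13=1974; k=5: 1263+0+3·4·13=1419 → min 1419.
Top-level splits: k=1: (M1..M1)·(M2..M6) → 0+1419+7·3·13 = 1692; k=2: (M1..M2)·(M3..M6) → 546+2892+7·26·13 = 5804; k=3: (M1..M3)·(M4..M6) → 1089+968+7·11·13 = 3058; k=4: (M1..M4)·(M5..M6) → 1344+468+7·9·13 = 2631; k=5: (M1..M5)·(M6..M6) → 1347+0+7·4·13 = 1711.
Best split is after M1, i.e. k = 1.

1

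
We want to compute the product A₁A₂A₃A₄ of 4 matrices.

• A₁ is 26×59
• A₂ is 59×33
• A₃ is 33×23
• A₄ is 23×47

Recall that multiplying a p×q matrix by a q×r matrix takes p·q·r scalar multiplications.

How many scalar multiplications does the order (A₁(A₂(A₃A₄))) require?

199280

(A₃A₄): 33×23 by 23×47 → 33×47, cost 33·23·47 = 35673
(A₂(A₃A₄)): 59×33 by 33×47 → 59×47, cost 59·33·47 = 91509; cumulative 127182
(A₁(A₂(A₃A₄))): 26×59 by 59×47 → 26×47, cost 26·59·47 = 72098; cumulative 199280
Total: 199280 scalar multiplications.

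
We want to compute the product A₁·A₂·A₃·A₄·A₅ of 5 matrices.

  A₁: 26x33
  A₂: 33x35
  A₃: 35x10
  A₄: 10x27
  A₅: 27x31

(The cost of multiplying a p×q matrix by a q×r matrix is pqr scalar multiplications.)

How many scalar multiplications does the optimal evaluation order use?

Adjacent pairs: A₁A₂ = 26·33·35 = 30030; A₂A₃ = 33·35·10 = 11550; A₃A₄ = 35·10·27 = 9450; A₄A₅ = 10·27·31 = 8370.
Length 3: A₁..A₃: k=1: 0+11550+26·33·10=20130; k=2: 30030+0+26·35·10=39130 → min 20130 | A₂..A₄: k=2: 0+9450+33·35·27=40635; k=3: 11550+0+33·10·27=20460 → min 20460 | A₃..A₅: k=3: 0+8370+35·10·31=19220; k=4: 9450+0+35·27·31=38745 → min 19220.
Length 4: A₁..A₄: k=1: 0+20460+26·33·27=43626; k=2: 30030+9450+26·35·27=64050; k=3: 20130+0+26·10·27=27150 → min 27150 | A₂..A₅: k=2: 0+19220+33·35·31=55025; k=3: 11550+8370+33·10·31=30150; k=4: 20460+0+33·27·31=48081 → min 30150.
Length 5: A₁..A₅: k=1: 0+30150+26·33·31=56748; k=2: 30030+19220+26·35·31=77460; k=3: 20130+8370+26·10·31=36560; k=4: 27150+0+26·27·31=48912 → min 36560.
Optimal order: ((A₁·(A₂·A₃))·(A₄·A₅)) with cost 36560.

36560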